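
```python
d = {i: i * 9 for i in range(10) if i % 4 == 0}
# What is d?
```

{0: 0, 4: 36, 8: 72}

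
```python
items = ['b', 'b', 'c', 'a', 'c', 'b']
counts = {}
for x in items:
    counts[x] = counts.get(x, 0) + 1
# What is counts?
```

Initial: counts = {}, items = ['b', 'b', 'c', 'a', 'c', 'b']
See 'b': counts = {'b': 1}
See 'b': counts = {'b': 2}
See 'c': counts = {'b': 2, 'c': 1}
See 'a': counts = {'b': 2, 'c': 1, 'a': 1}
See 'c': counts = {'b': 2, 'c': 2, 'a': 1}
See 'b': counts = {'b': 3, 'c': 2, 'a': 1}

{'b': 3, 'c': 2, 'a': 1}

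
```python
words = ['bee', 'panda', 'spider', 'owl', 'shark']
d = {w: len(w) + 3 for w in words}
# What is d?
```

{'bee': 6, 'panda': 8, 'spider': 9, 'owl': 6, 'shark': 8}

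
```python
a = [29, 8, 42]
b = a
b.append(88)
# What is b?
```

After line 1: a = [29, 8, 42]
After line 2 (b = a is an alias, same object): a = [29, 8, 42], b = [29, 8, 42]
After line 3 (b.append mutates the shared list): a = [29, 8, 42, 88], b = [29, 8, 42, 88]

[29, 8, 42, 88]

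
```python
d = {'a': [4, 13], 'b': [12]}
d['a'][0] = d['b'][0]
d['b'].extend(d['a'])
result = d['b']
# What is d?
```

After line 1: d = {'a': [4, 13], 'b': [12]}
After line 2 (a[0] = b[0] = 12): d = {'a': [12, 13], 'b': [12]}
After line 3 (b.extend(a) appends [12, 13]): d = {'a': [12, 13], 'b': [12, 12, 13]}
After line 4: result = d['b'] = [12, 12, 13]

{'a': [12, 13], 'b': [12, 12, 13]}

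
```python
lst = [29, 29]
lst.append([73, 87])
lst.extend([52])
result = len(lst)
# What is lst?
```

After line 1: lst = [29, 29]
After line 2 (append adds [73, 87] as single element): lst = [29, 29, [73, 87]]
After line 3 (extend unpacks [52], adds 52): lst = [29, 29, [73, 87], 52]
After line 4: result = len(lst) = 4

[29, 29, [73, 87], 52]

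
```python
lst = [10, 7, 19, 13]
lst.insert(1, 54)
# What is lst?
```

[10, 54, 7, 19, 13]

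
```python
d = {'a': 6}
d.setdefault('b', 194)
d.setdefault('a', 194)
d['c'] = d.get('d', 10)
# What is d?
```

After line 1: d = {'a': 6}
After line 2 (setdefault adds 'b'=194): d = {'a': 6, 'b': 194}
After line 3 (setdefault 'a' no-op, already exists): d = {'a': 6, 'b': 194}
After line 4 (get('d', 10) returns default since 'd' not in d): d = {'a': 6, 'b': 194, 'c': 10}

{'a': 6, 'b': 194, 'c': 10}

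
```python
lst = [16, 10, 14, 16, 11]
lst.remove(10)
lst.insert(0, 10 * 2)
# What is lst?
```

After line 1: lst = [16, 10, 14, 16, 11]
After line 2 (remove first 10): lst = [16, 14, 16, 11]
After line 3 (insert 20 at index 0): lst = [20, 16, 14, 16, 11]

[20, 16, 14, 16, 11]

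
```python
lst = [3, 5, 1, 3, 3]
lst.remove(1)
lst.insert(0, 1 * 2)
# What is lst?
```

After line 1: lst = [3, 5, 1, 3, 3]
After line 2 (remove first 1): lst = [3, 5, 3, 3]
After line 3 (insert 2 at index 0): lst = [2, 3, 5, 3, 3]

[2, 3, 5, 3, 3]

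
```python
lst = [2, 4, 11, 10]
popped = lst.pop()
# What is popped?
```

10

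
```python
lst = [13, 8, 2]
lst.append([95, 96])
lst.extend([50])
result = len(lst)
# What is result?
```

After line 1: lst = [13, 8, 2]
After line 2 (append adds [95, 96] as single element): lst = [13, 8, 2, [95, 96]]
After line 3 (extend unpacks [50], adds 50): lst = [13, 8, 2, [95, 96], 50]
After line 4: result = len(lst) = 5

5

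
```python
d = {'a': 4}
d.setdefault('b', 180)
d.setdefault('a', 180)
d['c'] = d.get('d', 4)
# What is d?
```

After line 1: d = {'a': 4}
After line 2 (setdefault adds 'b'=180): d = {'a': 4, 'b': 180}
After line 3 (setdefault 'a' no-op, already exists): d = {'a': 4, 'b': 180}
After line 4 (get('d', 4) returns default since 'd' not in d): d = {'a': 4, 'b': 180, 'c': 4}

{'a': 4, 'b': 180, 'c': 4}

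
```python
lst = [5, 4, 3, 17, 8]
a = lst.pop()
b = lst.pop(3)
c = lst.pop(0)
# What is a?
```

After line 1: lst = [5, 4, 3, 17, 8]
After line 2 (pop() -> a = 8): lst = [5, 4, 3, 17]
After line 3 (pop(3) -> b = 17): lst = [5, 4, 3]
After line 4 (pop(0) -> c = 5): lst = [4, 3]

8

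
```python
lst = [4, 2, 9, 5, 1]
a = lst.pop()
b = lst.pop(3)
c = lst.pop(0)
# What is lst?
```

After line 1: lst = [4, 2, 9, 5, 1]
After line 2 (pop() -> a = 1): lst = [4, 2, 9, 5]
After line 3 (pop(3) -> b = 5): lst = [4, 2, 9]
After line 4 (pop(0) -> c = 4): lst = [2, 9]

[2, 9]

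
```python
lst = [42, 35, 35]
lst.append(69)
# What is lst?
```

[42, 35, 35, 69]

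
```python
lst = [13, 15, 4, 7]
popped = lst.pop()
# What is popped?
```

7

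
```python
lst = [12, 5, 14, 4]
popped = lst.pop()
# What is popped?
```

4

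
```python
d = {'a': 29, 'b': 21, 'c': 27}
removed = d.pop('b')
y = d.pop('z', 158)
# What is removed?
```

After line 1: d = {'a': 29, 'b': 21, 'c': 27}
After line 2 (pop 'b' returns 21): d = {'a': 29, 'c': 27}, removed = 21
After line 3 (pop 'z' missing, returns default 158): d = {'a': 29, 'c': 27}, y = 158

21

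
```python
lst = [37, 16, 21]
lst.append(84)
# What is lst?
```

[37, 16, 21, 84]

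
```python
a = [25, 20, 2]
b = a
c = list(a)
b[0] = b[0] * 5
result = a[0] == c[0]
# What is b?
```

After line 1: a = [25, 20, 2]
After line 2 (b = a, alias): a = [25, 20, 2], b = [25, 20, 2]
After line 3 (c = list(a) is a copy, new object): c = [25, 20, 2]
After line 4 (b[0] = 25 * 5 = 125; mutates shared a/b): a = b = [125, 20, 2], c = [25, 20, 2]
After line 5 (a[0] = 125, c[0] = 25; result = False)

[125, 20, 2]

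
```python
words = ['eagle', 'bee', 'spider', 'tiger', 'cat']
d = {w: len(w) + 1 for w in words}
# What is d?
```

{'eagle': 6, 'bee': 4, 'spider': 7, 'tiger': 6, 'cat': 4}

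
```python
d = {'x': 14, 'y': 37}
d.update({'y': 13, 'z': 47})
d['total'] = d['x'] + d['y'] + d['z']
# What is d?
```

After line 1: d = {'x': 14, 'y': 37}
After line 2 (y overwritten, z added): d = {'x': 14, 'y': 13, 'z': 47}
After line 3 (total = 14 + 13 + 47 = 74): d = {'x': 14, 'y': 13, 'z': 47, 'total': 74}

{'x': 14, 'y': 13, 'z': 47, 'total': 74}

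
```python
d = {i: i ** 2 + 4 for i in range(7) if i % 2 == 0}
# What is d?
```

{0: 4, 2: 8, 4: 20, 6: 40}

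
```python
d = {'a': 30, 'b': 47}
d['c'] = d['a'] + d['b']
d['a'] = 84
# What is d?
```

After line 1: d = {'a': 30, 'b': 47}
After line 2 (d['c'] = 30 + 47): d = {'a': 30, 'b': 47, 'c': 77}
After line 3: d = {'a': 84, 'b': 47, 'c': 77}

{'a': 84, 'b': 47, 'c': 77}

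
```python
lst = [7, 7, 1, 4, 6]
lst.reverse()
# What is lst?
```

[6, 4, 1, 7, 7]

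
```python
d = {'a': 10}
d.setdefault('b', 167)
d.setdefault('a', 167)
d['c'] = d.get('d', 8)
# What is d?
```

After line 1: d = {'a': 10}
After line 2 (setdefault adds 'b'=167): d = {'a': 10, 'b': 167}
After line 3 (setdefault 'a' no-op, already exists): d = {'a': 10, 'b': 167}
After line 4 (get('d', 8) returns default since 'd' not in d): d = {'a': 10, 'b': 167, 'c': 8}

{'a': 10, 'b': 167, 'c': 8}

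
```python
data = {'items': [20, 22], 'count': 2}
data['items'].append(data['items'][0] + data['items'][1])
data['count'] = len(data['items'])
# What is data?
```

After line 1: data = {'items': [20, 22], 'count': 2}
After line 2 (append 20 + 22 = 42): data = {'items': [20, 22, 42], 'count': 2}
After line 3 (count = len(items) = 3): data = {'items': [20, 22, 42], 'count': 3}

{'items': [20, 22, 42], 'count': 3}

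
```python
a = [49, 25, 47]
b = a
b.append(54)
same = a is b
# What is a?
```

After line 1: a = [49, 25, 47]
After line 2 (b = a is an alias, same object): a = [49, 25, 47], b = [49, 25, 47]
After line 3 (b.append mutates the shared list): a = [49, 25, 47, 54], b = [49, 25, 47, 54]
After line 4 (same = a is b; same object -> True): same = True

[49, 25, 47, 54]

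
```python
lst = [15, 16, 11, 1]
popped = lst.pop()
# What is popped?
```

1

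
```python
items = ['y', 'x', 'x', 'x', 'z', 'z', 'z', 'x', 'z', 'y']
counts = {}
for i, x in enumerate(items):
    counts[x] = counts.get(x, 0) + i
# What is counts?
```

Initial: counts = {}, items = ['y', 'x', 'x', 'x', 'z', 'z', 'z', 'x', 'z', 'y']
i=0, x='y': counts = {'y': 0}
i=1, x='x': counts = {'y': 0, 'x': 1}
i=2, x='x': counts = {'y': 0, 'x': 3}
i=3, x='x': counts = {'y': 0, 'x': 6}
i=4, x='z': counts = {'y': 0, 'x': 6, 'z': 4}
i=5, x='z': counts = {'y': 0, 'x': 6, 'z': 9}
i=6, x='z': counts = {'y': 0, 'x': 6, 'z': 15}
i=7, x='x': counts = {'y': 0, 'x': 13, 'z': 15}
i=8, x='z': counts = {'y': 0, 'x': 13, 'z': 23}
i=9, x='y': counts = {'y': 9, 'x': 13, 'z': 23}

{'y': 9, 'x': 13, 'z': 23}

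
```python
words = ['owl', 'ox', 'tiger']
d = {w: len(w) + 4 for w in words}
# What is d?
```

{'owl': 7, 'ox': 6, 'tiger': 9}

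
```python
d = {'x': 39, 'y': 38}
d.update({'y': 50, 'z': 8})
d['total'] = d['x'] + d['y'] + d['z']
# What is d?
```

After line 1: d = {'x': 39, 'y': 38}
After line 2 (y overwritten, z added): d = {'x': 39, 'y': 50, 'z': 8}
After line 3 (total = 39 + 50 + 8 = 97): d = {'x': 39, 'y': 50, 'z': 8, 'total': 97}

{'x': 39, 'y': 50, 'z': 8, 'total': 97}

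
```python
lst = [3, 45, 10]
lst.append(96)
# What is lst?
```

[3, 45, 10, 96]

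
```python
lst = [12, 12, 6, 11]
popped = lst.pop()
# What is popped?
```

11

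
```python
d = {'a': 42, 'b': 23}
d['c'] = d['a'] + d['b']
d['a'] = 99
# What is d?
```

After line 1: d = {'a': 42, 'b': 23}
After line 2 (d['c'] = 42 + 23): d = {'a': 42, 'b': 23, 'c': 65}
After line 3: d = {'a': 99, 'b': 23, 'c': 65}

{'a': 99, 'b': 23, 'c': 65}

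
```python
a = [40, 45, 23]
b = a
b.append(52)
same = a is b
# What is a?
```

After line 1: a = [40, 45, 23]
After line 2 (b = a is an alias, same object): a = [40, 45, 23], b = [40, 45, 23]
After line 3 (b.append mutates the shared list): a = [40, 45, 23, 52], b = [40, 45, 23, 52]
After line 4 (same = a is b; same object -> True): same = True

[40, 45, 23, 52]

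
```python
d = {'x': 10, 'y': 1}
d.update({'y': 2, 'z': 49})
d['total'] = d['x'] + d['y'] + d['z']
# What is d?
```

After line 1: d = {'x': 10, 'y': 1}
After line 2 (y overwritten, z added): d = {'x': 10, 'y': 2, 'z': 49}
After line 3 (total = 10 + 2 + 49 = 61): d = {'x': 10, 'y': 2, 'z': 49, 'total': 61}

{'x': 10, 'y': 2, 'z': 49, 'total': 61}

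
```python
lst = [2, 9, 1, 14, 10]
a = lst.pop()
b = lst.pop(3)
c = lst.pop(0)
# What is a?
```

After line 1: lst = [2, 9, 1, 14, 10]
After line 2 (pop() -> a = 10): lst = [2, 9, 1, 14]
After line 3 (pop(3) -> b = 14): lst = [2, 9, 1]
After line 4 (pop(0) -> c = 2): lst = [9, 1]

10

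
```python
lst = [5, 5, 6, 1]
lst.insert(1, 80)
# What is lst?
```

[5, 80, 5, 6, 1]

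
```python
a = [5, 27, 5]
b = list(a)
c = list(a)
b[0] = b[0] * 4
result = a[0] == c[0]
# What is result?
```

After line 1: a = [5, 27, 5]
After line 2 (b = list(a), copy): a = [5, 27, 5], b = [5, 27, 5]
After line 3 (c = list(a) is a copy, new object): c = [5, 27, 5]
After line 4 (b[0] = 5 * 4 = 20; only b mutates (copy)): a = [5, 27, 5], b = [20, 27, 5], c = [5, 27, 5]
After line 5 (a[0] = 5, c[0] = 5; result = True)

True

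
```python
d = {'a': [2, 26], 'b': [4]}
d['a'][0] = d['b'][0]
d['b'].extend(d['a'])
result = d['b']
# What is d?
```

After line 1: d = {'a': [2, 26], 'b': [4]}
After line 2 (a[0] = b[0] = 4): d = {'a': [4, 26], 'b': [4]}
After line 3 (b.extend(a) appends [4, 26]): d = {'a': [4, 26], 'b': [4, 4, 26]}
After line 4: result = d['b'] = [4, 4, 26]

{'a': [4, 26], 'b': [4, 4, 26]}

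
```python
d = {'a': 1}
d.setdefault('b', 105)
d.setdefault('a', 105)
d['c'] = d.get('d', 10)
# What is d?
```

After line 1: d = {'a': 1}
After line 2 (setdefault adds 'b'=105): d = {'a': 1, 'b': 105}
After line 3 (setdefault 'a' no-op, already exists): d = {'a': 1, 'b': 105}
After line 4 (get('d', 10) returns default since 'd' not in d): d = {'a': 1, 'b': 105, 'c': 10}

{'a': 1, 'b': 105, 'c': 10}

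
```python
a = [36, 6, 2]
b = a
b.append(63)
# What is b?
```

After line 1: a = [36, 6, 2]
After line 2 (b = a is an alias, same object): a = [36, 6, 2], b = [36, 6, 2]
After line 3 (b.append mutates the shared list): a = [36, 6, 2, 63], b = [36, 6, 2, 63]

[36, 6, 2, 63]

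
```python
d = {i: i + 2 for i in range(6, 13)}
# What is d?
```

{6: 8, 7: 9, 8: 10, 9: 11, 10: 12, 11: 13, 12: 14}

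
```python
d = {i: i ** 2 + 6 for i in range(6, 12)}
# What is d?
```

{6: 42, 7: 55, 8: 70, 9: 87, 10: 106, 11: 127}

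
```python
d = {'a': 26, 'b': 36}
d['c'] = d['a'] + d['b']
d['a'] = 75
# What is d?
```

After line 1: d = {'a': 26, 'b': 36}
After line 2 (d['c'] = 26 + 36): d = {'a': 26, 'b': 36, 'c': 62}
After line 3: d = {'a': 75, 'b': 36, 'c': 62}

{'a': 75, 'b': 36, 'c': 62}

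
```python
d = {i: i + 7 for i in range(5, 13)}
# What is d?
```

{5: 12, 6: 13, 7: 14, 8: 15, 9: 16, 10: 17, 11: 18, 12: 19}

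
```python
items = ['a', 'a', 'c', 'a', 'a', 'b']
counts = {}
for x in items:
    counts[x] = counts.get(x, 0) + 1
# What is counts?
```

Initial: counts = {}, items = ['a', 'a', 'c', 'a', 'a', 'b']
See 'a': counts = {'a': 1}
See 'a': counts = {'a': 2}
See 'c': counts = {'a': 2, 'c': 1}
See 'a': counts = {'a': 3, 'c': 1}
See 'a': counts = {'a': 4, 'c': 1}
See 'b': counts = {'a': 4, 'c': 1, 'b': 1}

{'a': 4, 'c': 1, 'b': 1}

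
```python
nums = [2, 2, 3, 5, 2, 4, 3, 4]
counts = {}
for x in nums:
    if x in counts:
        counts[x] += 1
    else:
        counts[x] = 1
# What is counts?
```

Initial: counts = {}, nums = [2, 2, 3, 5, 2, 4, 3, 4]
See 2: counts = {2: 1}
See 2: counts = {2: 2}
See 3: counts = {2: 2, 3: 1}
See 5: counts = {2: 2, 3: 1, 5: 1}
See 2: counts = {2: 3, 3: 1, 5: 1}
See 4: counts = {2: 3, 3: 1, 5: 1, 4: 1}
See 3: counts = {2: 3, 3: 2, 5: 1, 4: 1}
See 4: counts = {2: 3, 3: 2, 5: 1, 4: 2}

{2: 3, 3: 2, 5: 1, 4: 2}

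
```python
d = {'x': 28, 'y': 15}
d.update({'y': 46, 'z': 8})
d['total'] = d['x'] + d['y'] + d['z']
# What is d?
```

After line 1: d = {'x': 28, 'y': 15}
After line 2 (y overwritten, z added): d = {'x': 28, 'y': 46, 'z': 8}
After line 3 (total = 28 + 46 + 8 = 82): d = {'x': 28, 'y': 46, 'z': 8, 'total': 82}

{'x': 28, 'y': 46, 'z': 8, 'total': 82}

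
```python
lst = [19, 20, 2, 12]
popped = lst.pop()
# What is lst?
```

[19, 20, 2]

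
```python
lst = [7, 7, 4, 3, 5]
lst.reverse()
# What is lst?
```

[5, 3, 4, 7, 7]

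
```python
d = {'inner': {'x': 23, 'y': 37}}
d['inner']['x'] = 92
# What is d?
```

After line 1: d = {'inner': {'x': 23, 'y': 37}}
After line 2 (inner x overwritten): d = {'inner': {'x': 92, 'y': 37}}

{'inner': {'x': 92, 'y': 37}}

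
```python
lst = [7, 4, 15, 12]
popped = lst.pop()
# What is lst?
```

[7, 4, 15]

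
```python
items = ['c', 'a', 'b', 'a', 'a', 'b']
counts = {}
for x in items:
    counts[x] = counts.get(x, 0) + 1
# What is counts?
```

Initial: counts = {}, items = ['c', 'a', 'b', 'a', 'a', 'b']
See 'c': counts = {'c': 1}
See 'a': counts = {'c': 1, 'a': 1}
See 'b': counts = {'c': 1, 'a': 1, 'b': 1}
See 'a': counts = {'c': 1, 'a': 2, 'b': 1}
See 'a': counts = {'c': 1, 'a': 3, 'b': 1}
See 'b': counts = {'c': 1, 'a': 3, 'b': 2}

{'c': 1, 'a': 3, 'b': 2}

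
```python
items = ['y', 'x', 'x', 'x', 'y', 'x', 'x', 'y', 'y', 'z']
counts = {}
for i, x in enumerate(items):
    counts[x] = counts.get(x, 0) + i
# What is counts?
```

Initial: counts = {}, items = ['y', 'x', 'x', 'x', 'y', 'x', 'x', 'y', 'y', 'z']
i=0, x='y': counts = {'y': 0}
i=1, x='x': counts = {'y': 0, 'x': 1}
i=2, x='x': counts = {'y': 0, 'x': 3}
i=3, x='x': counts = {'y': 0, 'x': 6}
i=4, x='y': counts = {'y': 4, 'x': 6}
i=5, x='x': counts = {'y': 4, 'x': 11}
i=6, x='x': counts = {'y': 4, 'x': 17}
i=7, x='y': counts = {'y': 11, 'x': 17}
i=8, x='y': counts = {'y': 19, 'x': 17}
i=9, x='z': counts = {'y': 19, 'x': 17, 'z': 9}

{'y': 19, 'x': 17, 'z': 9}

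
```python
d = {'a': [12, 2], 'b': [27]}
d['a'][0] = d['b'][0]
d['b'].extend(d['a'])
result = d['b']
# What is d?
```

After line 1: d = {'a': [12, 2], 'b': [27]}
After line 2 (a[0] = b[0] = 27): d = {'a': [27, 2], 'b': [27]}
After line 3 (b.extend(a) appends [27, 2]): d = {'a': [27, 2], 'b': [27, 27, 2]}
After line 4: result = d['b'] = [27, 27, 2]

{'a': [27, 2], 'b': [27, 27, 2]}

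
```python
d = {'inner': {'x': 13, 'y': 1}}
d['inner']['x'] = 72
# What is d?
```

After line 1: d = {'inner': {'x': 13, 'y': 1}}
After line 2 (inner x overwritten): d = {'inner': {'x': 72, 'y': 1}}

{'inner': {'x': 72, 'y': 1}}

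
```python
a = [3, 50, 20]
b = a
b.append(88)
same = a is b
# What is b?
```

After line 1: a = [3, 50, 20]
After line 2 (b = a is an alias, same object): a = [3, 50, 20], b = [3, 50, 20]
After line 3 (b.append mutates the shared list): a = [3, 50, 20, 88], b = [3, 50, 20, 88]
After line 4 (same = a is b; same object -> True): same = True

[3, 50, 20, 88]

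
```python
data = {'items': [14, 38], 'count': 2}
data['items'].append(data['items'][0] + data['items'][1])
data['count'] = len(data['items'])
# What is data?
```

After line 1: data = {'items': [14, 38], 'count': 2}
After line 2 (append 14 + 38 = 52): data = {'items': [14, 38, 52], 'count': 2}
After line 3 (count = len(items) = 3): data = {'items': [14, 38, 52], 'count': 3}

{'items': [14, 38, 52], 'count': 3}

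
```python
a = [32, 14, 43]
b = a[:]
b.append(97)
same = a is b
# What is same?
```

After line 1: a = [32, 14, 43]
After line 2 (b = a[:] is a shallow copy, new object): a = [32, 14, 43], b = [32, 14, 43]
After line 3 (append only mutates b): a = [32, 14, 43], b = [32, 14, 43, 97]
After line 4 (same = a is b; different objects -> False): same = False

False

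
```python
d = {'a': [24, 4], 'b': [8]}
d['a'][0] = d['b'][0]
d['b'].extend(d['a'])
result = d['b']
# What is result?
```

After line 1: d = {'a': [24, 4], 'b': [8]}
After line 2 (a[0] = b[0] = 8): d = {'a': [8, 4], 'b': [8]}
After line 3 (b.extend(a) appends [8, 4]): d = {'a': [8, 4], 'b': [8, 8, 4]}
After line 4: result = d['b'] = [8, 8, 4]

[8, 8, 4]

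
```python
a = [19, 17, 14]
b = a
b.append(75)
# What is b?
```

After line 1: a = [19, 17, 14]
After line 2 (b = a is an alias, same object): a = [19, 17, 14], b = [19, 17, 14]
After line 3 (b.append mutates the shared list): a = [19, 17, 14, 75], b = [19, 17, 14, 75]

[19, 17, 14, 75]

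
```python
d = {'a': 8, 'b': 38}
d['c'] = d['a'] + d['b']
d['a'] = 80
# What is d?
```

After line 1: d = {'a': 8, 'b': 38}
After line 2 (d['c'] = 8 + 38): d = {'a': 8, 'b': 38, 'c': 46}
After line 3: d = {'a': 80, 'b': 38, 'c': 46}

{'a': 80, 'b': 38, 'c': 46}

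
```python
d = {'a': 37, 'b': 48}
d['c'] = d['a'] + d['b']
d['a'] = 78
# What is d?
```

After line 1: d = {'a': 37, 'b': 48}
After line 2 (d['c'] = 37 + 48): d = {'a': 37, 'b': 48, 'c': 85}
After line 3: d = {'a': 78, 'b': 48, 'c': 85}

{'a': 78, 'b': 48, 'c': 85}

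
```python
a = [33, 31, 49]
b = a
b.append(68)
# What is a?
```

After line 1: a = [33, 31, 49]
After line 2 (b = a is an alias, same object): a = [33, 31, 49], b = [33, 31, 49]
After line 3 (b.append mutates the shared list): a = [33, 31, 49, 68], b = [33, 31, 49, 68]

[33, 31, 49, 68]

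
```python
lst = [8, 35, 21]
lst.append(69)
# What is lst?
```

[8, 35, 21, 69]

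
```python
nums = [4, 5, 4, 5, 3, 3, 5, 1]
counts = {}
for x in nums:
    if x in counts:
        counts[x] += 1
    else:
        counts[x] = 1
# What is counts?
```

Initial: counts = {}, nums = [4, 5, 4, 5, 3, 3, 5, 1]
See 4: counts = {4: 1}
See 5: counts = {4: 1, 5: 1}
See 4: counts = {4: 2, 5: 1}
See 5: counts = {4: 2, 5: 2}
See 3: counts = {4: 2, 5: 2, 3: 1}
See 3: counts = {4: 2, 5: 2, 3: 2}
See 5: counts = {4: 2, 5: 3, 3: 2}
See 1: counts = {4: 2, 5: 3, 3: 2, 1: 1}

{4: 2, 5: 3, 3: 2, 1: 1}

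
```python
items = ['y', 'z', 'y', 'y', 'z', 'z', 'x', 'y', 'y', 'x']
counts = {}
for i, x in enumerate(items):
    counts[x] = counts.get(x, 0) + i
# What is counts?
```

Initial: counts = {}, items = ['y', 'z', 'y', 'y', 'z', 'z', 'x', 'y', 'y', 'x']
i=0, x='y': counts = {'y': 0}
i=1, x='z': counts = {'y': 0, 'z': 1}
i=2, x='y': counts = {'y': 2, 'z': 1}
i=3, x='y': counts = {'y': 5, 'z': 1}
i=4, x='z': counts = {'y': 5, 'z': 5}
i=5, x='z': counts = {'y': 5, 'z': 10}
i=6, x='x': counts = {'y': 5, 'z': 10, 'x': 6}
i=7, x='y': counts = {'y': 12, 'z': 10, 'x': 6}
i=8, x='y': counts = {'y': 20, 'z': 10, 'x': 6}
i=9, x='x': counts = {'y': 20, 'z': 10, 'x': 15}

{'y': 20, 'z': 10, 'x': 15}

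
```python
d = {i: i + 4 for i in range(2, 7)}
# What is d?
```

{2: 6, 3: 7, 4: 8, 5: 9, 6: 10}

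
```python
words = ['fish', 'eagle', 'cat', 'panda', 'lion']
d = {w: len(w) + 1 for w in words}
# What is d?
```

{'fish': 5, 'eagle': 6, 'cat': 4, 'panda': 6, 'lion': 5}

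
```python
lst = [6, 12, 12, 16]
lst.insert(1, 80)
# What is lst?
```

[6, 80, 12, 12, 16]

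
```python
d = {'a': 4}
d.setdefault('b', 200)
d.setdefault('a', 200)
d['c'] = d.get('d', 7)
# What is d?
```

After line 1: d = {'a': 4}
After line 2 (setdefault adds 'b'=200): d = {'a': 4, 'b': 200}
After line 3 (setdefault 'a' no-op, already exists): d = {'a': 4, 'b': 200}
After line 4 (get('d', 7) returns default since 'd' not in d): d = {'a': 4, 'b': 200, 'c': 7}

{'a': 4, 'b': 200, 'c': 7}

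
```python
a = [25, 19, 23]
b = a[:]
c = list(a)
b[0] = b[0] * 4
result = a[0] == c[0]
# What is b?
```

After line 1: a = [25, 19, 23]
After line 2 (b = a[:], copy): a = [25, 19, 23], b = [25, 19, 23]
After line 3 (c = list(a) is a copy, new object): c = [25, 19, 23]
After line 4 (b[0] = 25 * 4 = 100; only b mutates (copy)): a = [25, 19, 23], b = [100, 19, 23], c = [25, 19, 23]
After line 5 (a[0] = 25, c[0] = 25; result = True)

[100, 19, 23]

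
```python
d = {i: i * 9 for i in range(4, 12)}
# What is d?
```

{4: 36, 5: 45, 6: 54, 7: 63, 8: 72, 9: 81, 10: 90, 11: 99}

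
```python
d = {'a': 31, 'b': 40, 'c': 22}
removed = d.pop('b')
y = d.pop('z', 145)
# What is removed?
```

After line 1: d = {'a': 31, 'b': 40, 'c': 22}
After line 2 (pop 'b' returns 40): d = {'a': 31, 'c': 22}, removed = 40
After line 3 (pop 'z' missing, returns default 145): d = {'a': 31, 'c': 22}, y = 145

40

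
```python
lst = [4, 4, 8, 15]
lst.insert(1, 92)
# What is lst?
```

[4, 92, 4, 8, 15]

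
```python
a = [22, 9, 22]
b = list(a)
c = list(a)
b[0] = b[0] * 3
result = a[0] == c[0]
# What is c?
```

After line 1: a = [22, 9, 22]
After line 2 (b = list(a), copy): a = [22, 9, 22], b = [22, 9, 22]
After line 3 (c = list(a) is a copy, new object): c = [22, 9, 22]
After line 4 (b[0] = 22 * 3 = 66; only b mutates (copy)): a = [22, 9, 22], b = [66, 9, 22], c = [22, 9, 22]
After line 5 (a[0] = 22, c[0] = 22; result = True)

[22, 9, 22]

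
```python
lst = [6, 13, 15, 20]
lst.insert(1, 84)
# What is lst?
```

[6, 84, 13, 15, 20]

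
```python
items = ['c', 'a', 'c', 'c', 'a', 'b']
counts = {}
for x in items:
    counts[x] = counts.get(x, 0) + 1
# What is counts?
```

Initial: counts = {}, items = ['c', 'a', 'c', 'c', 'a', 'b']
See 'c': counts = {'c': 1}
See 'a': counts = {'c': 1, 'a': 1}
See 'c': counts = {'c': 2, 'a': 1}
See 'c': counts = {'c': 3, 'a': 1}
See 'a': counts = {'c': 3, 'a': 2}
See 'b': counts = {'c': 3, 'a': 2, 'b': 1}

{'c': 3, 'a': 2, 'b': 1}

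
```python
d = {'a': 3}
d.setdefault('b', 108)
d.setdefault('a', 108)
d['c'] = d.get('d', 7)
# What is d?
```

After line 1: d = {'a': 3}
After line 2 (setdefault adds 'b'=108): d = {'a': 3, 'b': 108}
After line 3 (setdefault 'a' no-op, already exists): d = {'a': 3, 'b': 108}
After line 4 (get('d', 7) returns default since 'd' not in d): d = {'a': 3, 'b': 108, 'c': 7}

{'a': 3, 'b': 108, 'c': 7}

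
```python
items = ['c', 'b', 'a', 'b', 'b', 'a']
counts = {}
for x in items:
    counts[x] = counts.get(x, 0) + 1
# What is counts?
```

Initial: counts = {}, items = ['c', 'b', 'a', 'b', 'b', 'a']
See 'c': counts = {'c': 1}
See 'b': counts = {'c': 1, 'b': 1}
See 'a': counts = {'c': 1, 'b': 1, 'a': 1}
See 'b': counts = {'c': 1, 'b': 2, 'a': 1}
See 'b': counts = {'c': 1, 'b': 3, 'a': 1}
See 'a': counts = {'c': 1, 'b': 3, 'a': 2}

{'c': 1, 'b': 3, 'a': 2}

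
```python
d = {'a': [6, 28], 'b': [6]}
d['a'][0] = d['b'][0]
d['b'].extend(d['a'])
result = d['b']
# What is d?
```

After line 1: d = {'a': [6, 28], 'b': [6]}
After line 2 (a[0] = b[0] = 6): d = {'a': [6, 28], 'b': [6]}
After line 3 (b.extend(a) appends [6, 28]): d = {'a': [6, 28], 'b': [6, 6, 28]}
After line 4: result = d['b'] = [6, 6, 28]

{'a': [6, 28], 'b': [6, 6, 28]}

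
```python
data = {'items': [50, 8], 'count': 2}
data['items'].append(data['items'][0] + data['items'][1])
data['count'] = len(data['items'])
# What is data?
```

After line 1: data = {'items': [50, 8], 'count': 2}
After line 2 (append 50 + 8 = 58): data = {'items': [50, 8, 58], 'count': 2}
After line 3 (count = len(items) = 3): data = {'items': [50, 8, 58], 'count': 3}

{'items': [50, 8, 58], 'count': 3}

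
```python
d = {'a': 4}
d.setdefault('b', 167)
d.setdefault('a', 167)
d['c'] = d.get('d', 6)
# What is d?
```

After line 1: d = {'a': 4}
After line 2 (setdefault adds 'b'=167): d = {'a': 4, 'b': 167}
After line 3 (setdefault 'a' no-op, already exists): d = {'a': 4, 'b': 167}
After line 4 (get('d', 6) returns default since 'd' not in d): d = {'a': 4, 'b': 167, 'c': 6}

{'a': 4, 'b': 167, 'c': 6}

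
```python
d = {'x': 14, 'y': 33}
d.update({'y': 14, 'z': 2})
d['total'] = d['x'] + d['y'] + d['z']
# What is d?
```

After line 1: d = {'x': 14, 'y': 33}
After line 2 (y overwritten, z added): d = {'x': 14, 'y': 14, 'z': 2}
After line 3 (total = 14 + 14 + 2 = 30): d = {'x': 14, 'y': 14, 'z': 2, 'total': 30}

{'x': 14, 'y': 14, 'z': 2, 'total': 30}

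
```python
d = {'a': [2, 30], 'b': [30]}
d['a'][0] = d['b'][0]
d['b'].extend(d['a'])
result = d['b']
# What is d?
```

After line 1: d = {'a': [2, 30], 'b': [30]}
After line 2 (a[0] = b[0] = 30): d = {'a': [30, 30], 'b': [30]}
After line 3 (b.extend(a) appends [30, 30]): d = {'a': [30, 30], 'b': [30, 30, 30]}
After line 4: result = d['b'] = [30, 30, 30]

{'a': [30, 30], 'b': [30, 30, 30]}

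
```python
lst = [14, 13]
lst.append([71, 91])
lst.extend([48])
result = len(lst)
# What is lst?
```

After line 1: lst = [14, 13]
After line 2 (append adds [71, 91] as single element): lst = [14, 13, [71, 91]]
After line 3 (extend unpacks [48], adds 48): lst = [14, 13, [71, 91], 48]
After line 4: result = len(lst) = 4

[14, 13, [71, 91], 48]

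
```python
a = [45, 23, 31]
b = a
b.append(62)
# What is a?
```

After line 1: a = [45, 23, 31]
After line 2 (b = a is an alias, same object): a = [45, 23, 31], b = [45, 23, 31]
After line 3 (b.append mutates the shared list): a = [45, 23, 31, 62], b = [45, 23, 31, 62]

[45, 23, 31, 62]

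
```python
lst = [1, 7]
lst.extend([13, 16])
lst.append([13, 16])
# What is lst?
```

After line 1: lst = [1, 7]
After line 2 (extend unpacks [13, 16]): lst = [1, 7, 13, 16]
After line 3 (append adds [13, 16] as single element): lst = [1, 7, 13, 16, [13, 16]]

[1, 7, 13, 16, [13, 16]]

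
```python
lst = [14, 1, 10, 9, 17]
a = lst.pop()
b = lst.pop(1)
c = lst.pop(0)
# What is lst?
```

After line 1: lst = [14, 1, 10, 9, 17]
After line 2 (pop() -> a = 17): lst = [14, 1, 10, 9]
After line 3 (pop(1) -> b = 1): lst = [14, 10, 9]
After line 4 (pop(0) -> c = 14): lst = [10, 9]

[10, 9]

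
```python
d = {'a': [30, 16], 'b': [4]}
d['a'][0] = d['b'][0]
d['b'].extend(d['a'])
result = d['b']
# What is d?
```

After line 1: d = {'a': [30, 16], 'b': [4]}
After line 2 (a[0] = b[0] = 4): d = {'a': [4, 16], 'b': [4]}
After line 3 (b.extend(a) appends [4, 16]): d = {'a': [4, 16], 'b': [4, 4, 16]}
After line 4: result = d['b'] = [4, 4, 16]

{'a': [4, 16], 'b': [4, 4, 16]}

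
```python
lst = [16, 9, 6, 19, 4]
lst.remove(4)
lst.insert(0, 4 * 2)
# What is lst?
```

After line 1: lst = [16, 9, 6, 19, 4]
After line 2 (remove first 4): lst = [16, 9, 6, 19]
After line 3 (insert 8 at index 0): lst = [8, 16, 9, 6, 19]

[8, 16, 9, 6, 19]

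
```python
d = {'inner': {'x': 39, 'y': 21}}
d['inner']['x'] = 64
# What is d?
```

After line 1: d = {'inner': {'x': 39, 'y': 21}}
After line 2 (inner x overwritten): d = {'inner': {'x': 64, 'y': 21}}

{'inner': {'x': 64, 'y': 21}}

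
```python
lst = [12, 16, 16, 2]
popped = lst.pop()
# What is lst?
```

[12, 16, 16]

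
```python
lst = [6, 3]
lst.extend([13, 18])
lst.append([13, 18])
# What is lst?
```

After line 1: lst = [6, 3]
After line 2 (extend unpacks [13, 18]): lst = [6, 3, 13, 18]
After line 3 (append adds [13, 18] as single element): lst = [6, 3, 13, 18, [13, 18]]

[6, 3, 13, 18, [13, 18]]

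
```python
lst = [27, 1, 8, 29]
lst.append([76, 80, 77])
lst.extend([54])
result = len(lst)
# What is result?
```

After line 1: lst = [27, 1, 8, 29]
After line 2 (append adds [76, 80, 77] as single element): lst = [27, 1, 8, 29, [76, 80, 77]]
After line 3 (extend unpacks [54], adds 54): lst = [27, 1, 8, 29, [76, 80, 77], 54]
After line 4: result = len(lst) = 6

6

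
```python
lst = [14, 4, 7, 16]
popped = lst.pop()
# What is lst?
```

[14, 4, 7]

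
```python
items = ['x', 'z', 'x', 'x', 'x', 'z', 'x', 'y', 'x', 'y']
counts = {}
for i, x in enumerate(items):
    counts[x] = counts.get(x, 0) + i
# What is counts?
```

Initial: counts = {}, items = ['x', 'z', 'x', 'x', 'x', 'z', 'x', 'y', 'x', 'y']
i=0, x='x': counts = {'x': 0}
i=1, x='z': counts = {'x': 0, 'z': 1}
i=2, x='x': counts = {'x': 2, 'z': 1}
i=3, x='x': counts = {'x': 5, 'z': 1}
i=4, x='x': counts = {'x': 9, 'z': 1}
i=5, x='z': counts = {'x': 9, 'z': 6}
i=6, x='x': counts = {'x': 15, 'z': 6}
i=7, x='y': counts = {'x': 15, 'z': 6, 'y': 7}
i=8, x='x': counts = {'x': 23, 'z': 6, 'y': 7}
i=9, x='y': counts = {'x': 23, 'z': 6, 'y': 16}

{'x': 23, 'z': 6, 'y': 16}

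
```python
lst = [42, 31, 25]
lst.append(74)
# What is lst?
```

[42, 31, 25, 74]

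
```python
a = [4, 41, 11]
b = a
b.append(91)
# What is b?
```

After line 1: a = [4, 41, 11]
After line 2 (b = a is an alias, same object): a = [4, 41, 11], b = [4, 41, 11]
After line 3 (b.append mutates the shared list): a = [4, 41, 11, 91], b = [4, 41, 11, 91]

[4, 41, 11, 91]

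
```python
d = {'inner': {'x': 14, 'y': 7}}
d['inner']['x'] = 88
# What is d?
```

After line 1: d = {'inner': {'x': 14, 'y': 7}}
After line 2 (inner x overwritten): d = {'inner': {'x': 88, 'y': 7}}

{'inner': {'x': 88, 'y': 7}}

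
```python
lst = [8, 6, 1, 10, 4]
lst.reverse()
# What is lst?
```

[4, 10, 1, 6, 8]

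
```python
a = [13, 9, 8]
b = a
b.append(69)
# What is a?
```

After line 1: a = [13, 9, 8]
After line 2 (b = a is an alias, same object): a = [13, 9, 8], b = [13, 9, 8]
After line 3 (b.append mutates the shared list): a = [13, 9, 8, 69], b = [13, 9, 8, 69]

[13, 9, 8, 69]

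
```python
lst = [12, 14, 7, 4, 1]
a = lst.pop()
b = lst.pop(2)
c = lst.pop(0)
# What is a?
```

After line 1: lst = [12, 14, 7, 4, 1]
After line 2 (pop() -> a = 1): lst = [12, 14, 7, 4]
After line 3 (pop(2) -> b = 7): lst = [12, 14, 4]
After line 4 (pop(0) -> c = 12): lst = [14, 4]

1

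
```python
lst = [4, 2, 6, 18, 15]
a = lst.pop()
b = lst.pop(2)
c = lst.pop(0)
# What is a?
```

After line 1: lst = [4, 2, 6, 18, 15]
After line 2 (pop() -> a = 15): lst = [4, 2, 6, 18]
After line 3 (pop(2) -> b = 6): lst = [4, 2, 18]
After line 4 (pop(0) -> c = 4): lst = [2, 18]

15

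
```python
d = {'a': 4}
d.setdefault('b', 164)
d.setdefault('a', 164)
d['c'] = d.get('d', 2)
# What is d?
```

After line 1: d = {'a': 4}
After line 2 (setdefault adds 'b'=164): d = {'a': 4, 'b': 164}
After line 3 (setdefault 'a' no-op, already exists): d = {'a': 4, 'b': 164}
After line 4 (get('d', 2) returns default since 'd' not in d): d = {'a': 4, 'b': 164, 'c': 2}

{'a': 4, 'b': 164, 'c': 2}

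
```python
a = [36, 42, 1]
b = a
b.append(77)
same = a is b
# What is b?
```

After line 1: a = [36, 42, 1]
After line 2 (b = a is an alias, same object): a = [36, 42, 1], b = [36, 42, 1]
After line 3 (b.append mutates the shared list): a = [36, 42, 1, 77], b = [36, 42, 1, 77]
After line 4 (same = a is b; same object -> True): same = True

[36, 42, 1, 77]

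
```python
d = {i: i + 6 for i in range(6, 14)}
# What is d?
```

{6: 12, 7: 13, 8: 14, 9: 15, 10: 16, 11: 17, 12: 18, 13: 19}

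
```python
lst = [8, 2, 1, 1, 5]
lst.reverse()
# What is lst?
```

[5, 1, 1, 2, 8]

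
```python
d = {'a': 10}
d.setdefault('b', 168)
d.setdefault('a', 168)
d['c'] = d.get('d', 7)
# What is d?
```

After line 1: d = {'a': 10}
After line 2 (setdefault adds 'b'=168): d = {'a': 10, 'b': 168}
After line 3 (setdefault 'a' no-op, already exists): d = {'a': 10, 'b': 168}
After line 4 (get('d', 7) returns default since 'd' not in d): d = {'a': 10, 'b': 168, 'c': 7}

{'a': 10, 'b': 168, 'c': 7}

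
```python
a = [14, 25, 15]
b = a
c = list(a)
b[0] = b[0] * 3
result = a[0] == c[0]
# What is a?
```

After line 1: a = [14, 25, 15]
After line 2 (b = a, alias): a = [14, 25, 15], b = [14, 25, 15]
After line 3 (c = list(a) is a copy, new object): c = [14, 25, 15]
After line 4 (b[0] = 14 * 3 = 42; mutates shared a/b): a = b = [42, 25, 15], c = [14, 25, 15]
After line 5 (a[0] = 42, c[0] = 14; result = False)

[42, 25, 15]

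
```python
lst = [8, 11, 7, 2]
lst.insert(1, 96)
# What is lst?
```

[8, 96, 11, 7, 2]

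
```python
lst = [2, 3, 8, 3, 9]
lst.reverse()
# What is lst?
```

[9, 3, 8, 3, 2]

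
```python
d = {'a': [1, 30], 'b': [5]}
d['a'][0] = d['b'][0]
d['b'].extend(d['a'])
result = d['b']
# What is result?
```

After line 1: d = {'a': [1, 30], 'b': [5]}
After line 2 (a[0] = b[0] = 5): d = {'a': [5, 30], 'b': [5]}
After line 3 (b.extend(a) appends [5, 30]): d = {'a': [5, 30], 'b': [5, 5, 30]}
After line 4: result = d['b'] = [5, 5, 30]

[5, 5, 30]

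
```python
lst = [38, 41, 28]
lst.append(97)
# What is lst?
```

[38, 41, 28, 97]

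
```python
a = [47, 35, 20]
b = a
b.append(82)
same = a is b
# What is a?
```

After line 1: a = [47, 35, 20]
After line 2 (b = a is an alias, same object): a = [47, 35, 20], b = [47, 35, 20]
After line 3 (b.append mutates the shared list): a = [47, 35, 20, 82], b = [47, 35, 20, 82]
After line 4 (same = a is b; same object -> True): same = True

[47, 35, 20, 82]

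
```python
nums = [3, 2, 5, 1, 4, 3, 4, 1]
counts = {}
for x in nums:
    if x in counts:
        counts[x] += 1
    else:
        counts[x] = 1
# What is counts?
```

Initial: counts = {}, nums = [3, 2, 5, 1, 4, 3, 4, 1]
See 3: counts = {3: 1}
See 2: counts = {3: 1, 2: 1}
See 5: counts = {3: 1, 2: 1, 5: 1}
See 1: counts = {3: 1, 2: 1, 5: 1, 1: 1}
See 4: counts = {3: 1, 2: 1, 5: 1, 1: 1, 4: 1}
See 3: counts = {3: 2, 2: 1, 5: 1, 1: 1, 4: 1}
See 4: counts = {3: 2, 2: 1, 5: 1, 1: 1, 4: 2}
See 1: counts = {3: 2, 2: 1, 5: 1, 1: 2, 4: 2}

{3: 2, 2: 1, 5: 1, 1: 2, 4: 2}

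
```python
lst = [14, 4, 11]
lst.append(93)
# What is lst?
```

[14, 4, 11, 93]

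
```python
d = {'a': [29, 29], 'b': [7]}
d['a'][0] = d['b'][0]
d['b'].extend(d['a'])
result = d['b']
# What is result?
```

After line 1: d = {'a': [29, 29], 'b': [7]}
After line 2 (a[0] = b[0] = 7): d = {'a': [7, 29], 'b': [7]}
After line 3 (b.extend(a) appends [7, 29]): d = {'a': [7, 29], 'b': [7, 7, 29]}
After line 4: result = d['b'] = [7, 7, 29]

[7, 7, 29]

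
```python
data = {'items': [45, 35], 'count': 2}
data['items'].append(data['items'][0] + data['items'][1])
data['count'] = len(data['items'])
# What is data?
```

After line 1: data = {'items': [45, 35], 'count': 2}
After line 2 (append 45 + 35 = 80): data = {'items': [45, 35, 80], 'count': 2}
After line 3 (count = len(items) = 3): data = {'items': [45, 35, 80], 'count': 3}

{'items': [45, 35, 80], 'count': 3}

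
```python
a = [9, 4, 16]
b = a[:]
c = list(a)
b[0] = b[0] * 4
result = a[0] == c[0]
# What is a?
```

After line 1: a = [9, 4, 16]
After line 2 (b = a[:], copy): a = [9, 4, 16], b = [9, 4, 16]
After line 3 (c = list(a) is a copy, new object): c = [9, 4, 16]
After line 4 (b[0] = 9 * 4 = 36; only b mutates (copy)): a = [9, 4, 16], b = [36, 4, 16], c = [9, 4, 16]
After line 5 (a[0] = 9, c[0] = 9; result = True)

[9, 4, 16]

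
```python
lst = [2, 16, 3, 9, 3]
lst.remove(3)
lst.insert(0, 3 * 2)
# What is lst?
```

After line 1: lst = [2, 16, 3, 9, 3]
After line 2 (remove first 3): lst = [2, 16, 9, 3]
After line 3 (insert 6 at index 0): lst = [6, 2, 16, 9, 3]

[6, 2, 16, 9, 3]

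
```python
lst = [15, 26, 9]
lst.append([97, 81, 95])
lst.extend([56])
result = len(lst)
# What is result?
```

After line 1: lst = [15, 26, 9]
After line 2 (append adds [97, 81, 95] as single element): lst = [15, 26, 9, [97, 81, 95]]
After line 3 (extend unpacks [56], adds 56): lst = [15, 26, 9, [97, 81, 95], 56]
After line 4: result = len(lst) = 5

5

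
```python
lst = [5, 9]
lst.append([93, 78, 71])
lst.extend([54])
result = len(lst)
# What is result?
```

After line 1: lst = [5, 9]
After line 2 (append adds [93, 78, 71] as single element): lst = [5, 9, [93, 78, 71]]
After line 3 (extend unpacks [54], adds 54): lst = [5, 9, [93, 78, 71], 54]
After line 4: result = len(lst) = 4

4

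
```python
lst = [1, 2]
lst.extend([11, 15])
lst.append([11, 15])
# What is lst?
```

After line 1: lst = [1, 2]
After line 2 (extend unpacks [11, 15]): lst = [1, 2, 11, 15]
After line 3 (append adds [11, 15] as single element): lst = [1, 2, 11, 15, [11, 15]]

[1, 2, 11, 15, [11, 15]]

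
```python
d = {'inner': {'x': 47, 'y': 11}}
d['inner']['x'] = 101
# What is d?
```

After line 1: d = {'inner': {'x': 47, 'y': 11}}
After line 2 (inner x overwritten): d = {'inner': {'x': 101, 'y': 11}}

{'inner': {'x': 101, 'y': 11}}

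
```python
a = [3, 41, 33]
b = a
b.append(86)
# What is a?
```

After line 1: a = [3, 41, 33]
After line 2 (b = a is an alias, same object): a = [3, 41, 33], b = [3, 41, 33]
After line 3 (b.append mutates the shared list): a = [3, 41, 33, 86], b = [3, 41, 33, 86]

[3, 41, 33, 86]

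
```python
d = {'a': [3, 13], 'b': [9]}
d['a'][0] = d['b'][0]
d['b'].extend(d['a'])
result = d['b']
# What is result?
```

After line 1: d = {'a': [3, 13], 'b': [9]}
After line 2 (a[0] = b[0] = 9): d = {'a': [9, 13], 'b': [9]}
After line 3 (b.extend(a) appends [9, 13]): d = {'a': [9, 13], 'b': [9, 9, 13]}
After line 4: result = d['b'] = [9, 9, 13]

[9, 9, 13]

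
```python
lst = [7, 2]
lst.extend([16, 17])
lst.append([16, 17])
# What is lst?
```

After line 1: lst = [7, 2]
After line 2 (extend unpacks [16, 17]): lst = [7, 2, 16, 17]
After line 3 (append adds [16, 17] as single element): lst = [7, 2, 16, 17, [16, 17]]

[7, 2, 16, 17, [16, 17]]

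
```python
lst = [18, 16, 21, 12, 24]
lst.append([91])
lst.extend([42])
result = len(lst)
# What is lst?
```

After line 1: lst = [18, 16, 21, 12, 24]
After line 2 (append adds [91] as single element): lst = [18, 16, 21, 12, 24, [91]]
After line 3 (extend unpacks [42], adds 42): lst = [18, 16, 21, 12, 24, [91], 42]
After line 4: result = len(lst) = 7

[18, 16, 21, 12, 24, [91], 42]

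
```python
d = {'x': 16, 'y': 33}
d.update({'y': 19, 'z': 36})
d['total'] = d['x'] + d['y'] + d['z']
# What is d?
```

After line 1: d = {'x': 16, 'y': 33}
After line 2 (y overwritten, z added): d = {'x': 16, 'y': 19, 'z': 36}
After line 3 (total = 16 + 19 + 36 = 71): d = {'x': 16, 'y': 19, 'z': 36, 'total': 71}

{'x': 16, 'y': 19, 'z': 36, 'total': 71}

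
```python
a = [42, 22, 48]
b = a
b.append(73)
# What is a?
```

After line 1: a = [42, 22, 48]
After line 2 (b = a is an alias, same object): a = [42, 22, 48], b = [42, 22, 48]
After line 3 (b.append mutates the shared list): a = [42, 22, 48, 73], b = [42, 22, 48, 73]

[42, 22, 48, 73]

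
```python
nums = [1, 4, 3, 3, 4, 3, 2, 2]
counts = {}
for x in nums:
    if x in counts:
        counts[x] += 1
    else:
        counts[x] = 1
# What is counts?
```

Initial: counts = {}, nums = [1, 4, 3, 3, 4, 3, 2, 2]
See 1: counts = {1: 1}
See 4: counts = {1: 1, 4: 1}
See 3: counts = {1: 1, 4: 1, 3: 1}
See 3: counts = {1: 1, 4: 1, 3: 2}
See 4: counts = {1: 1, 4: 2, 3: 2}
See 3: counts = {1: 1, 4: 2, 3: 3}
See 2: counts = {1: 1, 4: 2, 3: 3, 2: 1}
See 2: counts = {1: 1, 4: 2, 3: 3, 2: 2}

{1: 1, 4: 2, 3: 3, 2: 2}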